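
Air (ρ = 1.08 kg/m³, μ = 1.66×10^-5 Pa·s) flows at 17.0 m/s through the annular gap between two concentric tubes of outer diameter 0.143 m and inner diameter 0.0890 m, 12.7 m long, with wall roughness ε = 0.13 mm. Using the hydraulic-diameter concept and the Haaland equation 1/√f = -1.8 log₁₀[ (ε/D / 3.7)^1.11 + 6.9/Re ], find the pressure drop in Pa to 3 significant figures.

ΔP ≈ 985 Pa

Hydraulic diameter D_h = 4A/P = D_o - D_i = 0.143 - 0.089 = 0.054 m.
Re = ρVD_h/μ = 1.08·17·0.054/1.66e-05 = 5.973e+04.
ε/D_h = 0.00013/0.054 = 0.00241; Haaland gives 1/√f = -1.8 log₁₀[0.00029+0.000116] = 6.105, so f = 0.02683.
ΔP = f(L/D_h)(ρV²/2) = 0.02683·12.7/0.054·156.1 = 984.8 Pa.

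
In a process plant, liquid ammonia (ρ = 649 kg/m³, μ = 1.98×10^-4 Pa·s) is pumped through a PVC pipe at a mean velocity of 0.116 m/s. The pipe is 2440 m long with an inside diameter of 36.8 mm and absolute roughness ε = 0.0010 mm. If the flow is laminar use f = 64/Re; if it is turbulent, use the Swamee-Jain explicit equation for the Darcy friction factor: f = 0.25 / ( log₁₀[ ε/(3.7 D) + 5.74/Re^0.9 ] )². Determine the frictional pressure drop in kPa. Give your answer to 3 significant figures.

Reynolds number Re = ρVD/μ = 649 · 0.116 · 0.0368 / 0.000198 = 1.399e+04.
Re > 4000 → turbulent. Relative roughness ε/D = 1e-06/0.0368 = 2.72e-05. Swamee-Jain: f = 0.25/(log₁₀[2.72e-05/3.7 + 5.74/1.399e+04^0.9])² = 0.25/(log₁₀[7.34e-06 + 0.00107])² = 0.25/(-2.969)² = 0.02835.
Darcy-Weisbach: ΔP = f(L/D)(ρV²/2) = 0.02835·(2440/0.0368)·(649·0.116²/2) = 0.02835·6.63e+04·4.366 = 8209 Pa.
ΔP = 8209 Pa = 8.21 kPa.

ΔP ≈ 8.21 kPa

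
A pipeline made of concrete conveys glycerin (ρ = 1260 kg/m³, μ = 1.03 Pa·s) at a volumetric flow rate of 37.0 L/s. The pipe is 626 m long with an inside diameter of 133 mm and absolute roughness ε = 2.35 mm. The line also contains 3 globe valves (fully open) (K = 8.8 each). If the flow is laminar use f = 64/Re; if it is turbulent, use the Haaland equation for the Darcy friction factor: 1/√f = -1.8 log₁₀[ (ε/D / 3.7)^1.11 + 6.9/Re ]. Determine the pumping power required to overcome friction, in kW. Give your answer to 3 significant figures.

Q = 37.0 L/s = 37.0/1000 = 0.037 m³/s.
Cross-sectional area A = πD²/4 = π(0.133)²/4 = 0.01389 m²; mean velocity V = Q/A = 0.037/0.01389 = 2.663 m/s.
Reynolds number Re = ρVD/μ = 1260 · 2.663 · 0.133 / 1.03 = 433.3.
Re < 2300 → laminar flow, so f = 64/Re = 64/433.3 = 0.1477 (the turbulent correlation is not needed).
Total minor-loss coefficient ΣK = 3·8.8 = 26.4.
ΔP = [f·L/D + ΣK]·(ρV²/2) = [0.1477·626/0.133 + 26.4]·(1260·2.663²/2) = [695.2 + 26.4]·4468 = 3.224e+06 Pa.
Pumping power P = QΔP = 0.037·3.224e+06 = 119300 W = 119 kW.

P ≈ 119 kW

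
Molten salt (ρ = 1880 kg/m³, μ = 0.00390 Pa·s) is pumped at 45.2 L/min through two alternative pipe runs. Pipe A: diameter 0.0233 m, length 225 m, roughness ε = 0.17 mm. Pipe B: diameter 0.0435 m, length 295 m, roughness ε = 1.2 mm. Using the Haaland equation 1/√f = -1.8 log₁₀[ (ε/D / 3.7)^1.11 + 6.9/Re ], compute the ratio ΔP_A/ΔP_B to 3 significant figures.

ΔP_A/ΔP_B ≈ 11.1

Pipe A: V = Q/A = 0.0007533/0.0004264 = 1.767 m/s; Re = 1.984e+04; ε/D = 0.0073; Haaland → f = 0.03741; ΔP_A = f(L/D)(ρV²/2) = 1.06e+06 Pa.
Pipe B: V = Q/A = 0.0007533/0.001486 = 0.5069 m/s; Re = 1.063e+04; ε/D = 0.0276; Haaland → f = 0.05829; ΔP_B = f(L/D)(ρV²/2) = 9.547e+04 Pa.
ΔP_A/ΔP_B = 1.06e+06/9.547e+04 = 11.1.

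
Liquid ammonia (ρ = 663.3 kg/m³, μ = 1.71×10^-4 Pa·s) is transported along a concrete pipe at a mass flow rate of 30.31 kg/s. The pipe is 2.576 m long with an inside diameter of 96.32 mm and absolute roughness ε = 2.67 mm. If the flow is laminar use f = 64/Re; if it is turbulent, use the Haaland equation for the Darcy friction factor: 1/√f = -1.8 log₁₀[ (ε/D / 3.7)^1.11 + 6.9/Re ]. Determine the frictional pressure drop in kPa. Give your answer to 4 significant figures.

A = πD²/4 = π(0.09632)²/4 = 0.007287 m²; mean velocity V = ṁ/(ρA) = 30.31/(663.3 · 0.007287) = 6.271 m/s.
Reynolds number Re = ρVD/μ = 663.3 · 6.271 · 0.09632 / 0.000171 = 2.343e+06.
Re > 4000 → turbulent. Relative roughness ε/D = 0.00267/0.09632 = 0.0277. Haaland: 1/√f = -1.8 log₁₀[(0.0277/3.7)^1.11 + 6.9/2.343e+06] = -1.8 log₁₀[0.00437 + 2.94e-06] = 4.246, so f = 0.05547.
Darcy-Weisbach: ΔP = f(L/D)(ρV²/2) = 0.05547·(2.576/0.09632)·(663.3·6.271²/2) = 0.05547·26.74·1.304e+04 = 1.935e+04 Pa.
ΔP = 1.935e+04 Pa = 19.35 kPa.

ΔP ≈ 19.35 kPa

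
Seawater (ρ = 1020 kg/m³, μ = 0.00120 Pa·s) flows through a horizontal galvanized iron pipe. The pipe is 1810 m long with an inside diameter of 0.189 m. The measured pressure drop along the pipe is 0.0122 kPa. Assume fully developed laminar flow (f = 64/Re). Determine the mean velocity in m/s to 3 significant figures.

For laminar flow, f = 64/Re with Re = ρVD/μ, so Darcy-Weisbach reduces to ΔP = 32μLV/D². Solving for V: V = ΔP·D²/(32μL) = 12.2·(0.189)²/(32·0.0012·1810) = 0.00627 m/s.
Check: Re = ρVD/μ = 1020·0.00627·0.189/0.0012 = 1007 < 2300, so the laminar assumption holds.

V ≈ 0.00627 m/s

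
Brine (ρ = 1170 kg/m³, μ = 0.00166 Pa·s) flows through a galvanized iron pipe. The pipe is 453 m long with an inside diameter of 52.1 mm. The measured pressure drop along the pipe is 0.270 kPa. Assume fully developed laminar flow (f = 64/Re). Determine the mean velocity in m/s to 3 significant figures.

V ≈ 0.0305 m/s

For laminar flow, f = 64/Re with Re = ρVD/μ, so Darcy-Weisbach reduces to ΔP = 32μLV/D². Solving for V: V = ΔP·D²/(32μL) = 270·(0.0521)²/(32·0.00166·453) = 0.03046 m/s.
Check: Re = ρVD/μ = 1170·0.03046·0.0521/0.00166 = 1118 < 2300, so the laminar assumption holds.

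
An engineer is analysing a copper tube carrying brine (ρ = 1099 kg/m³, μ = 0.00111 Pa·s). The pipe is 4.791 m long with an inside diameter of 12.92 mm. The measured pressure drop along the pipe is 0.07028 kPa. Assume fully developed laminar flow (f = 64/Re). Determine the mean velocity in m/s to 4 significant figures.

For laminar flow, f = 64/Re with Re = ρVD/μ, so Darcy-Weisbach reduces to ΔP = 32μLV/D². Solving for V: V = ΔP·D²/(32μL) = 70.28·(0.01292)²/(32·0.00111·4.791) = 0.06894 m/s.
Check: Re = ρVD/μ = 1099·0.06894·0.01292/0.00111 = 881.9 < 2300, so the laminar assumption holds.

V ≈ 0.06894 m/s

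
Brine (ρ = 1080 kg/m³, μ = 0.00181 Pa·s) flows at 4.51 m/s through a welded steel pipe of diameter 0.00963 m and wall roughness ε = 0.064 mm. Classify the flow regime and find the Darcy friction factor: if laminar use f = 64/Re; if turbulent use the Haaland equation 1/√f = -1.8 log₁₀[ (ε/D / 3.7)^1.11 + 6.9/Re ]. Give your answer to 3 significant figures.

f ≈ 0.0358

Re = ρVD/μ = 1080·4.51·0.00963/0.00181 = 2.591e+04.
Re > 4000 → turbulent. ε/D = 6.4e-05/0.00963 = 0.00665; Haaland: 1/√f = -1.8 log₁₀[0.000896 + 0.000266] = 5.282, so f = 0.03584.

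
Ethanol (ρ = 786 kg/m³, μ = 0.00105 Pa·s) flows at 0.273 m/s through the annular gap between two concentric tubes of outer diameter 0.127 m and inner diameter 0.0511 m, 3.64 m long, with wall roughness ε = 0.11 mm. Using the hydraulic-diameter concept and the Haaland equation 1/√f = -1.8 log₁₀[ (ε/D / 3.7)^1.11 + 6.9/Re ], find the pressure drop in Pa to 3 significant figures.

ΔP ≈ 42.0 Pa

Hydraulic diameter D_h = 4A/P = D_o - D_i = 0.127 - 0.0511 = 0.0759 m.
Re = ρVD_h/μ = 786·0.273·0.0759/0.00105 = 1.551e+04.
ε/D_h = 0.00011/0.0759 = 0.00145; Haaland gives 1/√f = -1.8 log₁₀[0.000165+0.000445] = 5.786, so f = 0.02987.
ΔP = f(L/D_h)(ρV²/2) = 0.02987·3.64/0.0759·29.29 = 41.95 Pa.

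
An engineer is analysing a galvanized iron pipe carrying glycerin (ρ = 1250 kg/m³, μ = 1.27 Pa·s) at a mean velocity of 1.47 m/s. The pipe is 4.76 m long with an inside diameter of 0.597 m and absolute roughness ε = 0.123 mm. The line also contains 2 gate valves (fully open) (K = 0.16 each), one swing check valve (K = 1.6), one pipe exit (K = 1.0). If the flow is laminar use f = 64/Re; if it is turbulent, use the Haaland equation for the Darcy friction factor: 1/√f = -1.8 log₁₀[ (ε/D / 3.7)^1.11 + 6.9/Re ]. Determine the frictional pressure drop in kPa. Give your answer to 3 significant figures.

ΔP ≈ 4.74 kPa

Reynolds number Re = ρVD/μ = 1250 · 1.47 · 0.597 / 1.27 = 863.8.
Re < 2300 → laminar flow, so f = 64/Re = 64/863.8 = 0.07409 (the turbulent correlation is not needed).
Total minor-loss coefficient ΣK = 2·0.16 + 1·1.6 + 1·1 = 2.92.
ΔP = [f·L/D + ΣK]·(ρV²/2) = [0.07409·4.76/0.597 + 2.92]·(1250·1.47²/2) = [0.5908 + 2.92]·1351 = 4742 Pa.
ΔP = 4742 Pa = 4.74 kPa.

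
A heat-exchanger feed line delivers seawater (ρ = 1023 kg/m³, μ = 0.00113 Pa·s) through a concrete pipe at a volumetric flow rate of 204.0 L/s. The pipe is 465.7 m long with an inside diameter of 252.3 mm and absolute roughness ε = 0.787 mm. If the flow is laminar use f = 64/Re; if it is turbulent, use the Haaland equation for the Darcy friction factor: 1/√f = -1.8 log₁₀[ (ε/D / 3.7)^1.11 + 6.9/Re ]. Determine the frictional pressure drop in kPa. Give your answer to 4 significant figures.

Q = 204.0 L/s = 204.0/1000 = 0.204 m³/s.
Cross-sectional area A = πD²/4 = π(0.2523)²/4 = 0.04999 m²; mean velocity V = Q/A = 0.204/0.04999 = 4.08 m/s.
Reynolds number Re = ρVD/μ = 1023 · 4.08 · 0.2523 / 0.00113 = 9.32e+05.
Re > 4000 → turbulent. Relative roughness ε/D = 0.000787/0.2523 = 0.00312. Haaland: 1/√f = -1.8 log₁₀[(0.00312/3.7)^1.11 + 6.9/9.32e+05] = -1.8 log₁₀[0.000387 + 7.4e-06] = 6.127, so f = 0.02664.
Darcy-Weisbach: ΔP = f(L/D)(ρV²/2) = 0.02664·(465.7/0.2523)·(1023·4.08²/2) = 0.02664·1846·8516 = 4.187e+05 Pa.
ΔP = 4.187e+05 Pa = 418.7 kPa.

ΔP ≈ 418.7 kPa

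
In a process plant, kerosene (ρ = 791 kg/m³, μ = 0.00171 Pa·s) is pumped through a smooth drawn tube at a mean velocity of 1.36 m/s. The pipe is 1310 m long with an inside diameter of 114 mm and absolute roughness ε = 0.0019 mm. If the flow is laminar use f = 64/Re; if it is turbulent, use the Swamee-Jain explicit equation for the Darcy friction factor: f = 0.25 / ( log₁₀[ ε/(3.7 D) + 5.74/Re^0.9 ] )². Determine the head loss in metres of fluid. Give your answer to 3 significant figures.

h_f ≈ 20.9 m

Reynolds number Re = ρVD/μ = 791 · 1.36 · 0.114 / 0.00171 = 7.172e+04.
Re > 4000 → turbulent. Relative roughness ε/D = 1.9e-06/0.114 = 1.67e-05. Swamee-Jain: f = 0.25/(log₁₀[1.67e-05/3.7 + 5.74/7.172e+04^0.9])² = 0.25/(log₁₀[4.5e-06 + 0.000245])² = 0.25/(-3.603)² = 0.01926.
Darcy-Weisbach: ΔP = f(L/D)(ρV²/2) = 0.01926·(1310/0.114)·(791·1.36²/2) = 0.01926·1.149e+04·731.5 = 1.619e+05 Pa.
Head loss h_f = ΔP/(ρg) = 1.619e+05/(791·9.81) = 20.9 m.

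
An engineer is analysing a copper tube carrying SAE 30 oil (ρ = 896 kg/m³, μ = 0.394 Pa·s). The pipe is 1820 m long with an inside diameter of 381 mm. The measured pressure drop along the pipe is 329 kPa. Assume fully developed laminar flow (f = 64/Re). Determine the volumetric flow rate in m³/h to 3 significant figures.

For laminar flow, f = 64/Re with Re = ρVD/μ, so Darcy-Weisbach reduces to ΔP = 32μLV/D². Solving for V: V = ΔP·D²/(32μL) = 3.29e+05·(0.381)²/(32·0.394·1820) = 2.081 m/s.
Check: Re = ρVD/μ = 896·2.081·0.381/0.394 = 1803 < 2300, so the laminar assumption holds.
Q = V·A = 2.081·(π/4·0.381²) = 0.2373 m³/s = 854 m³/h.

Q ≈ 854 m³/h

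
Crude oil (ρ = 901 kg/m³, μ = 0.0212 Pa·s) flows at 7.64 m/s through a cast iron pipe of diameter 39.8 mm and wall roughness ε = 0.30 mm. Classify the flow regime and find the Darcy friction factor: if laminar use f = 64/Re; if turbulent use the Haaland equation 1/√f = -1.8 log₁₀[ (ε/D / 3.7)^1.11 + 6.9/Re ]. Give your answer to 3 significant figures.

f ≈ 0.0392

Re = ρVD/μ = 901·7.64·0.0398/0.0212 = 1.292e+04.
Re > 4000 → turbulent. ε/D = 0.0003/0.0398 = 0.00754; Haaland: 1/√f = -1.8 log₁₀[0.00103 + 0.000534] = 5.05, so f = 0.03921.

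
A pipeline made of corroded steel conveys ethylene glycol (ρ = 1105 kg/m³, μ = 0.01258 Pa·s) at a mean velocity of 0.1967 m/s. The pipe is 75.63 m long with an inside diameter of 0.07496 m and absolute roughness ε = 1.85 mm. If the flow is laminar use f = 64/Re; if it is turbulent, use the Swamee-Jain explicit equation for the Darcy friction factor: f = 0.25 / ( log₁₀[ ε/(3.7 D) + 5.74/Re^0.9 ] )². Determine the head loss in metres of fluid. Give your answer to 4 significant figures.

h_f ≈ 0.09832 m

Reynolds number Re = ρVD/μ = 1105 · 0.1967 · 0.07496 / 0.0126 = 1295.
Re < 2300 → laminar flow, so f = 64/Re = 64/1295 = 0.04942 (the turbulent correlation is not needed).
Darcy-Weisbach: ΔP = f(L/D)(ρV²/2) = 0.04942·(75.63/0.07496)·(1105·0.1967²/2) = 0.04942·1009·21.38 = 1066 Pa.
Head loss h_f = ΔP/(ρg) = 1066/(1105·9.81) = 0.09832 m.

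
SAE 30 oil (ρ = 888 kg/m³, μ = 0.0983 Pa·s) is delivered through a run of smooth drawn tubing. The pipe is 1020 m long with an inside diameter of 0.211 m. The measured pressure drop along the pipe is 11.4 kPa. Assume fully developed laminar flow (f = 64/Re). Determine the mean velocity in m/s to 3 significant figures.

For laminar flow, f = 64/Re with Re = ρVD/μ, so Darcy-Weisbach reduces to ΔP = 32μLV/D². Solving for V: V = ΔP·D²/(32μL) = 1.14e+04·(0.211)²/(32·0.0983·1020) = 0.1582 m/s.
Check: Re = ρVD/μ = 888·0.1582·0.211/0.0983 = 301.5 < 2300, so the laminar assumption holds.

V ≈ 0.158 m/s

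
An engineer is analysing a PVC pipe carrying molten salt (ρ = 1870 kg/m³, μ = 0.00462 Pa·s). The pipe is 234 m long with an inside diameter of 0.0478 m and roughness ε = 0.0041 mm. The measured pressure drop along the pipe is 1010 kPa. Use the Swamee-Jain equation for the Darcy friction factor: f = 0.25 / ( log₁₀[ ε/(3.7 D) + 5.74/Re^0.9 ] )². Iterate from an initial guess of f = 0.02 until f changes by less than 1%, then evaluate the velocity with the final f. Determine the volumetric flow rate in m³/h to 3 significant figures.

Q ≈ 21.4 m³/h

Rearranging Darcy-Weisbach: V = √(2·ΔP·D/(f·L·ρ)). With ε/D = 4.1e-06/0.0478 = 8.58e-05, iterate starting from f = 0.02:
  f = 0.02 → V = √(2·1.01e+06·0.0478/(0.02·234·1870)) = 3.322 m/s; Re = ρVD/μ = 6.426e+04; f → 0.02003
Converged (Δf/f < 1%). With the final f = 0.02003: V = √(2·1.01e+06·0.0478/(0.02003·234·1870)) = 3.319 m/s.
Q = V·A = 3.319·(π/4·0.0478²) = 0.005956 m³/s = 21.4 m³/h.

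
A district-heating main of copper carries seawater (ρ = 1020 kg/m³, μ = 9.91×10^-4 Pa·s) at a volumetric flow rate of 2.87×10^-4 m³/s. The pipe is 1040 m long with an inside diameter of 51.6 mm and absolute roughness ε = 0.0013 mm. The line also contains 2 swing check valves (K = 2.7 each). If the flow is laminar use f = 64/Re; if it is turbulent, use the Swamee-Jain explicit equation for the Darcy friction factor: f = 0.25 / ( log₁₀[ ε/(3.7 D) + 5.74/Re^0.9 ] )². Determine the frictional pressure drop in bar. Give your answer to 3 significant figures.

Cross-sectional area A = πD²/4 = π(0.0516)²/4 = 0.002091 m²; mean velocity V = Q/A = 0.000287/0.002091 = 0.1372 m/s.
Reynolds number Re = ρVD/μ = 1020 · 0.1372 · 0.0516 / 0.000991 = 7289.
Re > 4000 → turbulent. Relative roughness ε/D = 1.3e-06/0.0516 = 2.52e-05. Swamee-Jain: f = 0.25/(log₁₀[2.52e-05/3.7 + 5.74/7289^0.9])² = 0.25/(log₁₀[6.81e-06 + 0.00192])² = 0.25/(-2.716)² = 0.03389.
Total minor-loss coefficient ΣK = 2·2.7 = 5.4.
ΔP = [f·L/D + ΣK]·(ρV²/2) = [0.03389·1040/0.0516 + 5.4]·(1020·0.1372²/2) = [683.1 + 5.4]·9.606 = 6614 Pa.
ΔP = 6614 Pa = 0.0661 bar.

ΔP ≈ 0.0661 bar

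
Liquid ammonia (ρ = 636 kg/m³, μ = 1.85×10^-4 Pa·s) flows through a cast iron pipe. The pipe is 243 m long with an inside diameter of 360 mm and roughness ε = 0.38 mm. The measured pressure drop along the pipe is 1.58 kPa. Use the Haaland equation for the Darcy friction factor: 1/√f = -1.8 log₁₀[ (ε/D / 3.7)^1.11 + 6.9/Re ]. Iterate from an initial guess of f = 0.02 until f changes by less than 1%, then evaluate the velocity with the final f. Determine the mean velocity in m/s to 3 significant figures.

Rearranging Darcy-Weisbach: V = √(2·ΔP·D/(f·L·ρ)). With ε/D = 0.00038/0.36 = 0.00106, iterate starting from f = 0.02:
  f = 0.02 → V = √(2·1580·0.36/(0.02·243·636)) = 0.6067 m/s; Re = ρVD/μ = 7.508e+05; f → 0.02028
  f = 0.02028 → V = 0.6025 m/s; Re = 7.457e+05; f → 0.02028
Converged (Δf/f < 1%). With the final f = 0.02028: V = √(2·1580·0.36/(0.02028·243·636)) = 0.6025 m/s.

V ≈ 0.602 m/s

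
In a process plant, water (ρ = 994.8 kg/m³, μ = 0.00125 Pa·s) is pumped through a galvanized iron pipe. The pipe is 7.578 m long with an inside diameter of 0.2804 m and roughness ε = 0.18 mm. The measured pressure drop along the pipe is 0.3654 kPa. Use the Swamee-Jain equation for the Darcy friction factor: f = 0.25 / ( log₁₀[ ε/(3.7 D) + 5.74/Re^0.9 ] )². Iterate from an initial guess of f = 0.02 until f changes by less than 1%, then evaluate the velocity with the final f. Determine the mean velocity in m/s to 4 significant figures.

Rearranging Darcy-Weisbach: V = √(2·ΔP·D/(f·L·ρ)). With ε/D = 0.00018/0.2804 = 0.000642, iterate starting from f = 0.02:
  f = 0.02 → V = √(2·365.4·0.2804/(0.02·7.578·994.8)) = 1.166 m/s; Re = ρVD/μ = 2.602e+05; f → 0.01927
  f = 0.01927 → V = 1.188 m/s; Re = 2.65e+05; f → 0.01925
Converged (Δf/f < 1%). With the final f = 0.01925: V = √(2·365.4·0.2804/(0.01925·7.578·994.8)) = 1.188 m/s.

V ≈ 1.188 m/s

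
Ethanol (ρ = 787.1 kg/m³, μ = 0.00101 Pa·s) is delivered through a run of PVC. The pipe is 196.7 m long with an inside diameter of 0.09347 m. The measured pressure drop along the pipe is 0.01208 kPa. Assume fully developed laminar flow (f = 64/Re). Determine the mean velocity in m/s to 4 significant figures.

V ≈ 0.01660 m/s

For laminar flow, f = 64/Re with Re = ρVD/μ, so Darcy-Weisbach reduces to ΔP = 32μLV/D². Solving for V: V = ΔP·D²/(32μL) = 12.08·(0.09347)²/(32·0.00101·196.7) = 0.0166 m/s.
Check: Re = ρVD/μ = 787.1·0.0166·0.09347/0.00101 = 1209 < 2300, so the laminar assumption holds.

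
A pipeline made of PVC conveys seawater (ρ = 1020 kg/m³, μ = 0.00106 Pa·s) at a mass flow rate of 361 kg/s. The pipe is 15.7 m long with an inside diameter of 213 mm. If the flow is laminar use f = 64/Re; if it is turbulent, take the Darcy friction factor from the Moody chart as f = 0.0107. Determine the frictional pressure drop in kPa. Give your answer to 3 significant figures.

ΔP ≈ 39.7 kPa

A = πD²/4 = π(0.213)²/4 = 0.03563 m²; mean velocity V = ṁ/(ρA) = 361/(1020 · 0.03563) = 9.932 m/s.
Reynolds number Re = ρVD/μ = 1020 · 9.932 · 0.213 / 0.00106 = 2.036e+06.
Re > 4000 → turbulent; use the Moody-chart value f = 0.0107.
Darcy-Weisbach: ΔP = f(L/D)(ρV²/2) = 0.0107·(15.7/0.213)·(1020·9.932²/2) = 0.0107·73.71·5.031e+04 = 3.968e+04 Pa.
ΔP = 3.968e+04 Pa = 39.7 kPa.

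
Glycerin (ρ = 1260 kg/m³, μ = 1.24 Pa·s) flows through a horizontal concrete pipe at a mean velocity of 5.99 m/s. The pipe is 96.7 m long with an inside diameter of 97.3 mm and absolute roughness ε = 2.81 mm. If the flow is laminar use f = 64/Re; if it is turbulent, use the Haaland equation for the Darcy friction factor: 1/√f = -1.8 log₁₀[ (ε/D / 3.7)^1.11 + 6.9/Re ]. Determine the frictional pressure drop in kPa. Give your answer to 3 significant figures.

ΔP ≈ 2430 kPa

Reynolds number Re = ρVD/μ = 1260 · 5.99 · 0.0973 / 1.24 = 592.2.
Re < 2300 → laminar flow, so f = 64/Re = 64/592.2 = 0.1081 (the turbulent correlation is not needed).
Darcy-Weisbach: ΔP = f(L/D)(ρV²/2) = 0.1081·(96.7/0.0973)·(1260·5.99²/2) = 0.1081·993.8·2.26e+04 = 2.428e+06 Pa.
ΔP = 2.428e+06 Pa = 2430 kPa.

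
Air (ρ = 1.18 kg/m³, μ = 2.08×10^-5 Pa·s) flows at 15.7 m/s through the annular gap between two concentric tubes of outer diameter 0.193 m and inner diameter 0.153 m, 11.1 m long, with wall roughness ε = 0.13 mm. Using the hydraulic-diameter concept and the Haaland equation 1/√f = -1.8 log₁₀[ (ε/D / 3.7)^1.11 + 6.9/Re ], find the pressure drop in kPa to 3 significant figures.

Hydraulic diameter D_h = 4A/P = D_o - D_i = 0.193 - 0.153 = 0.04 m.
Re = ρVD_h/μ = 1.18·15.7·0.04/2.08e-05 = 3.563e+04.
ε/D_h = 0.00013/0.04 = 0.00325; Haaland gives 1/√f = -1.8 log₁₀[0.000405+0.000194] = 5.801, so f = 0.02972.
ΔP = f(L/D_h)(ρV²/2) = 0.02972·11.1/0.04·145.4 = 1199 Pa.
ΔP = 1.20 kPa.

ΔP ≈ 1.20 kPa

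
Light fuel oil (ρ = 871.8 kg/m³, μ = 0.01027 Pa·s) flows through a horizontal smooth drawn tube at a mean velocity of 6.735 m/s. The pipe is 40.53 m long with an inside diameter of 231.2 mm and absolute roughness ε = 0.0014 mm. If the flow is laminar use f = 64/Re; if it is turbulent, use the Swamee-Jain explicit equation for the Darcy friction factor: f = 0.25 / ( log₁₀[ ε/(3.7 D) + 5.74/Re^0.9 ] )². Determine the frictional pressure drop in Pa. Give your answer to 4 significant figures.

Reynolds number Re = ρVD/μ = 871.8 · 6.735 · 0.2312 / 0.0103 = 1.322e+05.
Re > 4000 → turbulent. Relative roughness ε/D = 1.4e-06/0.2312 = 6.06e-06. Swamee-Jain: f = 0.25/(log₁₀[6.06e-06/3.7 + 5.74/1.322e+05^0.9])² = 0.25/(log₁₀[1.64e-06 + 0.000141])² = 0.25/(-3.845)² = 0.01691.
Darcy-Weisbach: ΔP = f(L/D)(ρV²/2) = 0.01691·(40.53/0.2312)·(871.8·6.735²/2) = 0.01691·175.3·1.977e+04 = 5.861e+04 Pa.

ΔP ≈ 58610 Pa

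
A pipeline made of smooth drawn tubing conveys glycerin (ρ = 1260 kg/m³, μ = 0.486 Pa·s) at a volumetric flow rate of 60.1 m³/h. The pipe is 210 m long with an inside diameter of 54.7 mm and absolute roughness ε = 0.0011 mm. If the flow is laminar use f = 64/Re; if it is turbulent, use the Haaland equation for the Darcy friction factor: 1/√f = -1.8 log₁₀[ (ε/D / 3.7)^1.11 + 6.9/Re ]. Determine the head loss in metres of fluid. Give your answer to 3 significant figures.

Q = 60.1 m³/h = 60.1/3600 = 0.01669 m³/s.
Cross-sectional area A = πD²/4 = π(0.0547)²/4 = 0.00235 m²; mean velocity V = Q/A = 0.01669/0.00235 = 7.104 m/s.
Reynolds number Re = ρVD/μ = 1260 · 7.104 · 0.0547 / 0.486 = 1007.
Re < 2300 → laminar flow, so f = 64/Re = 64/1007 = 0.06353 (the turbulent correlation is not needed).
Darcy-Weisbach: ΔP = f(L/D)(ρV²/2) = 0.06353·(210/0.0547)·(1260·7.104²/2) = 0.06353·3839·3.179e+04 = 7.754e+06 Pa.
Head loss h_f = ΔP/(ρg) = 7.754e+06/(1260·9.81) = 627 m.

h_f ≈ 627 m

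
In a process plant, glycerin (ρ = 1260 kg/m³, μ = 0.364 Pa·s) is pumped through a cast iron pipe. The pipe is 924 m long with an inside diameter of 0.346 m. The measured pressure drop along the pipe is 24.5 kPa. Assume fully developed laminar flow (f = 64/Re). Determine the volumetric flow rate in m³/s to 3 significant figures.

Q ≈ 0.0256 m³/s

For laminar flow, f = 64/Re with Re = ρVD/μ, so Darcy-Weisbach reduces to ΔP = 32μLV/D². Solving for V: V = ΔP·D²/(32μL) = 2.45e+04·(0.346)²/(32·0.364·924) = 0.2725 m/s.
Check: Re = ρVD/μ = 1260·0.2725·0.346/0.364 = 326.4 < 2300, so the laminar assumption holds.
Q = V·A = 0.2725·(π/4·0.346²) = 0.02562 m³/s = 0.0256 m³/s.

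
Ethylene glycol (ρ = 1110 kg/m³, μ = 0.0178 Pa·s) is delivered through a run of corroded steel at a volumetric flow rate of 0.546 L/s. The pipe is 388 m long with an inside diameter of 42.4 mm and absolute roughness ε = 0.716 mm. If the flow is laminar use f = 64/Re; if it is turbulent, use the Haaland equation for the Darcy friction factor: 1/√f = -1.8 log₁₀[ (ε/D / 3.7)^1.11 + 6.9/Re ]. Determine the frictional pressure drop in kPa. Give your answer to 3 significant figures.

Q = 0.546 L/s = 0.546/1000 = 0.000546 m³/s.
Cross-sectional area A = πD²/4 = π(0.0424)²/4 = 0.001412 m²; mean velocity V = Q/A = 0.000546/0.001412 = 0.3867 m/s.
Reynolds number Re = ρVD/μ = 1110 · 0.3867 · 0.0424 / 0.0178 = 1022.
Re < 2300 → laminar flow, so f = 64/Re = 64/1022 = 0.0626 (the turbulent correlation is not needed).
Darcy-Weisbach: ΔP = f(L/D)(ρV²/2) = 0.0626·(388/0.0424)·(1110·0.3867²/2) = 0.0626·9151·82.99 = 4.754e+04 Pa.
ΔP = 4.754e+04 Pa = 47.5 kPa.

ΔP ≈ 47.5 kPa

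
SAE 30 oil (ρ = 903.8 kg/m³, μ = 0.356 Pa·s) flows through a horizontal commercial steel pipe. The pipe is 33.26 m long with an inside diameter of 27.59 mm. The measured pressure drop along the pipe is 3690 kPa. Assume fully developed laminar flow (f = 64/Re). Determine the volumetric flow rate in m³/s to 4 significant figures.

For laminar flow, f = 64/Re with Re = ρVD/μ, so Darcy-Weisbach reduces to ΔP = 32μLV/D². Solving for V: V = ΔP·D²/(32μL) = 3.69e+06·(0.02759)²/(32·0.356·33.26) = 7.413 m/s.
Check: Re = ρVD/μ = 903.8·7.413·0.02759/0.356 = 519.3 < 2300, so the laminar assumption holds.
Q = V·A = 7.413·(π/4·0.02759²) = 0.004432 m³/s = 0.004432 m³/s.

Q ≈ 0.004432 m³/s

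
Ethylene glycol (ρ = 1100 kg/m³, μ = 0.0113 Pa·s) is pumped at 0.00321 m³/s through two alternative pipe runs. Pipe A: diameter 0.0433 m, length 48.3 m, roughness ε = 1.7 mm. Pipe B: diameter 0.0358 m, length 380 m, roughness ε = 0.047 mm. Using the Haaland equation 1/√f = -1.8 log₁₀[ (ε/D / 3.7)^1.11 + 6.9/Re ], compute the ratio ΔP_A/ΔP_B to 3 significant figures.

Pipe A: V = Q/A = 0.00321/0.001473 = 2.18 m/s; Re = 9188; ε/D = 0.0393; Haaland → f = 0.06718; ΔP_A = f(L/D)(ρV²/2) = 1.958e+05 Pa.
Pipe B: V = Q/A = 0.00321/0.001007 = 3.189 m/s; Re = 1.111e+04; ε/D = 0.00131; Haaland → f = 0.03183; ΔP_B = f(L/D)(ρV²/2) = 1.89e+06 Pa.
ΔP_A/ΔP_B = 1.958e+05/1.89e+06 = 0.104.

ΔP_A/ΔP_B ≈ 0.104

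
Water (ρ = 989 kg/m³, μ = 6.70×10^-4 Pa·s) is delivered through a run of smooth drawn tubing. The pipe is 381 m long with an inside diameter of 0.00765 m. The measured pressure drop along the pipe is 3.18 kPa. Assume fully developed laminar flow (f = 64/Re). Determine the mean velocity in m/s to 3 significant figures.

For laminar flow, f = 64/Re with Re = ρVD/μ, so Darcy-Weisbach reduces to ΔP = 32μLV/D². Solving for V: V = ΔP·D²/(32μL) = 3180·(0.00765)²/(32·0.00067·381) = 0.02278 m/s.
Check: Re = ρVD/μ = 989·0.02278·0.00765/0.00067 = 257.3 < 2300, so the laminar assumption holds.

V ≈ 0.0228 m/s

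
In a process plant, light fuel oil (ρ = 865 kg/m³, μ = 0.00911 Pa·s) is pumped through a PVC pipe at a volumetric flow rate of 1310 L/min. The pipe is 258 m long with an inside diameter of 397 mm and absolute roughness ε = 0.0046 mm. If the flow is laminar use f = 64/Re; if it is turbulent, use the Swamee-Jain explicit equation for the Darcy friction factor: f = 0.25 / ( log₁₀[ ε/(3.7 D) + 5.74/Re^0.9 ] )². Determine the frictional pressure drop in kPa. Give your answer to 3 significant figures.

Q = 1310 L/min = 1310/60000 = 0.02183 m³/s.
Cross-sectional area A = πD²/4 = π(0.397)²/4 = 0.1238 m²; mean velocity V = Q/A = 0.02183/0.1238 = 0.1764 m/s.
Reynolds number Re = ρVD/μ = 865 · 0.1764 · 0.397 / 0.00911 = 6649.
Re > 4000 → turbulent. Relative roughness ε/D = 4.6e-06/0.397 = 1.16e-05. Swamee-Jain: f = 0.25/(log₁₀[1.16e-05/3.7 + 5.74/6649^0.9])² = 0.25/(log₁₀[3.13e-06 + 0.00208])² = 0.25/(-2.681)² = 0.03478.
Darcy-Weisbach: ΔP = f(L/D)(ρV²/2) = 0.03478·(258/0.397)·(865·0.1764²/2) = 0.03478·649.9·13.46 = 304.2 Pa.
ΔP = 304.2 Pa = 0.304 kPa.

ΔP ≈ 0.304 kPa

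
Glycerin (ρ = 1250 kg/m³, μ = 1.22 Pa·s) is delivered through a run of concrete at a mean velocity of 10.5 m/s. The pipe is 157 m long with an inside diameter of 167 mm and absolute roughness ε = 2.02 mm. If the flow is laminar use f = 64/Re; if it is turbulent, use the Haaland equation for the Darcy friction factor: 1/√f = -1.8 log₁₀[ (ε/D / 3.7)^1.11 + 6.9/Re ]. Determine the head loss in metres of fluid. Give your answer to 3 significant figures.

Reynolds number Re = ρVD/μ = 1250 · 10.5 · 0.167 / 1.22 = 1797.
Re < 2300 → laminar flow, so f = 64/Re = 64/1797 = 0.03562 (the turbulent correlation is not needed).
Darcy-Weisbach: ΔP = f(L/D)(ρV²/2) = 0.03562·(157/0.167)·(1250·10.5²/2) = 0.03562·940.1·6.891e+04 = 2.308e+06 Pa.
Head loss h_f = ΔP/(ρg) = 2.308e+06/(1250·9.81) = 188 m.

h_f ≈ 188 m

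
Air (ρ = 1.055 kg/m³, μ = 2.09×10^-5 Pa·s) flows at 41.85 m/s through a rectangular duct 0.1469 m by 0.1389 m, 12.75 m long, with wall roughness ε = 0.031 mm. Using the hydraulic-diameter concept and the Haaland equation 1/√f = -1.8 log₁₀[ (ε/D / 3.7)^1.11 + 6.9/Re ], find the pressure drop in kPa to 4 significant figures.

Hydraulic diameter D_h = 4A/P = 4·(0.1469·0.1389)/(2·(0.1469+0.1389)) = 0.08162/0.5716 = 0.1428 m.
Re = ρVD_h/μ = 1.055·41.85·0.1428/2.09e-05 = 3.016e+05.
ε/D_h = 3.1e-05/0.1428 = 0.000217; Haaland gives 1/√f = -1.8 log₁₀[2.01e-05+2.29e-05] = 7.86, so f = 0.01618.
ΔP = f(L/D_h)(ρV²/2) = 0.01618·12.75/0.1428·923.9 = 1335 Pa.
ΔP = 1.335 kPa.

ΔP ≈ 1.335 kPa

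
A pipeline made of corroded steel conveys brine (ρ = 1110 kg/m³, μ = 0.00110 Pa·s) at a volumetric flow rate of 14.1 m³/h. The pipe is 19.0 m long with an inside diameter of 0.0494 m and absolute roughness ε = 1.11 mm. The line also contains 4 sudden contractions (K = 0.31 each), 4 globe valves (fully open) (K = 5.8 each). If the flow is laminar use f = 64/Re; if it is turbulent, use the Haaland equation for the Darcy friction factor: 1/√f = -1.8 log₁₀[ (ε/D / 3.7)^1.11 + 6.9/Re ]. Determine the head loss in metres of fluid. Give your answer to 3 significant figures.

h_f ≈ 9.40 m

Q = 14.1 m³/h = 14.1/3600 = 0.003917 m³/s.
Cross-sectional area A = πD²/4 = π(0.0494)²/4 = 0.001917 m²; mean velocity V = Q/A = 0.003917/0.001917 = 2.043 m/s.
Reynolds number Re = ρVD/μ = 1110 · 2.043 · 0.0494 / 0.0011 = 1.019e+05.
Re > 4000 → turbulent. Relative roughness ε/D = 0.00111/0.0494 = 0.0225. Haaland: 1/√f = -1.8 log₁₀[(0.0225/3.7)^1.11 + 6.9/1.019e+05] = -1.8 log₁₀[0.00346 + 6.77e-05] = 4.414, so f = 0.05133.
Total minor-loss coefficient ΣK = 4·0.31 + 4·5.8 = 24.4.
ΔP = [f·L/D + ΣK]·(ρV²/2) = [0.05133·19/0.0494 + 24.4]·(1110·2.043²/2) = [19.74 + 24.4]·2318 = 1.024e+05 Pa.
Head loss h_f = ΔP/(ρg) = 1.024e+05/(1110·9.81) = 9.40 m.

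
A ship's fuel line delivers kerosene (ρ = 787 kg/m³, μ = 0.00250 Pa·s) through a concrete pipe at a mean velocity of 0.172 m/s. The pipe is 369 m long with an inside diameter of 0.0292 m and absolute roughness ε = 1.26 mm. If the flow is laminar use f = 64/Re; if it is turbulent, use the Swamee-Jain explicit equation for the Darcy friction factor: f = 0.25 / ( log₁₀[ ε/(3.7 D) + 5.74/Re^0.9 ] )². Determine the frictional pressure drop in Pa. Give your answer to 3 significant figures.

ΔP ≈ 5950 Pa

Reynolds number Re = ρVD/μ = 787 · 0.172 · 0.0292 / 0.0025 = 1581.
Re < 2300 → laminar flow, so f = 64/Re = 64/1581 = 0.04048 (the turbulent correlation is not needed).
Darcy-Weisbach: ΔP = f(L/D)(ρV²/2) = 0.04048·(369/0.0292)·(787·0.172²/2) = 0.04048·1.264e+04·11.64 = 5955 Pa.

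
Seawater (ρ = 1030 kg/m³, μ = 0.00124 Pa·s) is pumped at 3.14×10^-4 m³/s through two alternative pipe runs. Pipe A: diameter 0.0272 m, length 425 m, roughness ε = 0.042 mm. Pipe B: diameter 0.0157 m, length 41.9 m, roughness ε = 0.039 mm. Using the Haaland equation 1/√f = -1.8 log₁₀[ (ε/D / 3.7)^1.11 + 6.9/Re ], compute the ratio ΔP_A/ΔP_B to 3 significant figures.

Pipe A: V = Q/A = 0.000314/0.0005811 = 0.5404 m/s; Re = 1.221e+04; ε/D = 0.00154; Haaland → f = 0.03152; ΔP_A = f(L/D)(ρV²/2) = 7.406e+04 Pa.
Pipe B: V = Q/A = 0.000314/0.0001936 = 1.622 m/s; Re = 2.115e+04; ε/D = 0.00248; Haaland → f = 0.03009; ΔP_B = f(L/D)(ρV²/2) = 1.088e+05 Pa.
ΔP_A/ΔP_B = 7.406e+04/1.088e+05 = 0.681.

ΔP_A/ΔP_B ≈ 0.681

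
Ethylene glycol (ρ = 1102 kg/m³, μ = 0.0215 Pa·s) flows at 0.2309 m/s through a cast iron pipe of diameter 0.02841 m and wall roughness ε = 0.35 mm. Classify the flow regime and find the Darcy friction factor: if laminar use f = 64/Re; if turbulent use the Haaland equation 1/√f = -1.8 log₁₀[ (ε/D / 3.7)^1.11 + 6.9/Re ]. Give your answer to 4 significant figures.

Re = ρVD/μ = 1102·0.2309·0.02841/0.0215 = 336.2.
Re < 2300 → laminar, so f = 64/Re = 0.1903 (roughness is irrelevant in laminar flow).

f ≈ 0.1903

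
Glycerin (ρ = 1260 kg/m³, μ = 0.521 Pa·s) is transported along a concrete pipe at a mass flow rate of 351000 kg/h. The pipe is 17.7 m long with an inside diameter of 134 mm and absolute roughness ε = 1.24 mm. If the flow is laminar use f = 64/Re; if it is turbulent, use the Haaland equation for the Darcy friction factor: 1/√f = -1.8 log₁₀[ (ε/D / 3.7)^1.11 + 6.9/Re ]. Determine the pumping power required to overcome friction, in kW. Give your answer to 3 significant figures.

P ≈ 6.98 kW

ṁ = 351000 kg/h = 351000/3600 = 97.5 kg/s.
A = πD²/4 = π(0.134)²/4 = 0.0141 m²; mean velocity V = ṁ/(ρA) = 97.5/(1260 · 0.0141) = 5.487 m/s.
Reynolds number Re = ρVD/μ = 1260 · 5.487 · 0.134 / 0.521 = 1778.
Re < 2300 → laminar flow, so f = 64/Re = 64/1778 = 0.03599 (the turbulent correlation is not needed).
Darcy-Weisbach: ΔP = f(L/D)(ρV²/2) = 0.03599·(17.7/0.134)·(1260·5.487²/2) = 0.03599·132.1·1.897e+04 = 9.017e+04 Pa.
Q = ṁ/ρ = 97.5/1260 = 0.07738 m³/s.
Pumping power P = QΔP = 0.07738·9.017e+04 = 6978 W = 6.98 kW.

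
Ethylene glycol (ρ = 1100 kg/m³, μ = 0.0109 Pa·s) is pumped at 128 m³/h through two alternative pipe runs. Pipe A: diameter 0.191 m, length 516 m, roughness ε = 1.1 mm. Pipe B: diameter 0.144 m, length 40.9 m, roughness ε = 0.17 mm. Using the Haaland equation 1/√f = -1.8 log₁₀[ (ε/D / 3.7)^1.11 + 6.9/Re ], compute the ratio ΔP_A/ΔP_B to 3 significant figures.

ΔP_A/ΔP_B ≈ 4.14

Pipe A: V = Q/A = 0.03556/0.02865 = 1.241 m/s; Re = 2.392e+04; ε/D = 0.00576; Haaland → f = 0.03481; ΔP_A = f(L/D)(ρV²/2) = 7.965e+04 Pa.
Pipe B: V = Q/A = 0.03556/0.01629 = 2.183 m/s; Re = 3.173e+04; ε/D = 0.00118; Haaland → f = 0.02583; ΔP_B = f(L/D)(ρV²/2) = 1.923e+04 Pa.
ΔP_A/ΔP_B = 7.965e+04/1.923e+04 = 4.14.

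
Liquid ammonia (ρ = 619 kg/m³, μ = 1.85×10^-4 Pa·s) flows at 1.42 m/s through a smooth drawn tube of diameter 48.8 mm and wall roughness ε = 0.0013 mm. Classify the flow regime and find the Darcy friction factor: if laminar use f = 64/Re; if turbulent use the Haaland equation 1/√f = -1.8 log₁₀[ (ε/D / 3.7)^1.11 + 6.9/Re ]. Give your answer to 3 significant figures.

Re = ρVD/μ = 619·1.42·0.0488/0.000185 = 2.319e+05.
Re > 4000 → turbulent. ε/D = 1.3e-06/0.0488 = 2.66e-05; Haaland: 1/√f = -1.8 log₁₀[1.96e-06 + 2.98e-05] = 8.098, so f = 0.01525.

f ≈ 0.0153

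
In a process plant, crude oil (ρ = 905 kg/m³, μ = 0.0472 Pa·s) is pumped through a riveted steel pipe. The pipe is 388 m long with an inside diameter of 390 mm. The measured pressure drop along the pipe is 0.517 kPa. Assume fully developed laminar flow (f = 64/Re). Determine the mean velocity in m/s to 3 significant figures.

For laminar flow, f = 64/Re with Re = ρVD/μ, so Darcy-Weisbach reduces to ΔP = 32μLV/D². Solving for V: V = ΔP·D²/(32μL) = 517·(0.39)²/(32·0.0472·388) = 0.1342 m/s.
Check: Re = ρVD/μ = 905·0.1342·0.39/0.0472 = 1003 < 2300, so the laminar assumption holds.

V ≈ 0.134 m/s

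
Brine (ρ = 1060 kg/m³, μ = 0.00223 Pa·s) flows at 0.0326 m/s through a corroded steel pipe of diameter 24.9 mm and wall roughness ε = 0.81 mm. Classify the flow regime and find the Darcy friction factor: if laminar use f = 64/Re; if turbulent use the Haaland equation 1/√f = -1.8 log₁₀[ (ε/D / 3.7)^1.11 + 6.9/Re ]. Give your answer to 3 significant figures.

Re = ρVD/μ = 1060·0.0326·0.0249/0.00223 = 385.8.
Re < 2300 → laminar, so f = 64/Re = 0.1659 (roughness is irrelevant in laminar flow).

f ≈ 0.166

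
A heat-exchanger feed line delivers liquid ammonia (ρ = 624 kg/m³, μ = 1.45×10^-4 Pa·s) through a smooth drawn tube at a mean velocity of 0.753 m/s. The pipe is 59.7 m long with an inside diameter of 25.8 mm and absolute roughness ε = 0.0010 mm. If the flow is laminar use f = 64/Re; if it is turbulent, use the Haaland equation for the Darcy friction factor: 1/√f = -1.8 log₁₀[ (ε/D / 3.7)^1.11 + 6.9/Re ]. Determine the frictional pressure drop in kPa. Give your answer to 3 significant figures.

Reynolds number Re = ρVD/μ = 624 · 0.753 · 0.0258 / 0.000145 = 8.36e+04.
Re > 4000 → turbulent. Relative roughness ε/D = 1e-06/0.0258 = 3.88e-05. Haaland: 1/√f = -1.8 log₁₀[(3.88e-05/3.7)^1.11 + 6.9/8.36e+04] = -1.8 log₁₀[2.97e-06 + 8.25e-05] = 7.322, so f = 0.01865.
Darcy-Weisbach: ΔP = f(L/D)(ρV²/2) = 0.01865·(59.7/0.0258)·(624·0.753²/2) = 0.01865·2314·176.9 = 7635 Pa.
ΔP = 7635 Pa = 7.63 kPa.

ΔP ≈ 7.63 kPa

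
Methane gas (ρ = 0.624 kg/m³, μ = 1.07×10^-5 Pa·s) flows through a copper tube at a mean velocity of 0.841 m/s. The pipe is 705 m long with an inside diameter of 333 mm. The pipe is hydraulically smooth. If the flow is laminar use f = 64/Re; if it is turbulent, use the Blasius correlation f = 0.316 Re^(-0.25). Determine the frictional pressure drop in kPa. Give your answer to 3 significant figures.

ΔP ≈ 0.0131 kPa

Reynolds number Re = ρVD/μ = 0.624 · 0.841 · 0.333 / 1.07e-05 = 1.633e+04.
Re > 4000 → turbulent. Smooth-pipe (Blasius): f = 0.316 Re^(-0.25) = 0.316/(1.633e+04)^0.25 = 0.02795.
Darcy-Weisbach: ΔP = f(L/D)(ρV²/2) = 0.02795·(705/0.333)·(0.624·0.841²/2) = 0.02795·2117·0.2207 = 13.06 Pa.
ΔP = 13.06 Pa = 0.0131 kPa.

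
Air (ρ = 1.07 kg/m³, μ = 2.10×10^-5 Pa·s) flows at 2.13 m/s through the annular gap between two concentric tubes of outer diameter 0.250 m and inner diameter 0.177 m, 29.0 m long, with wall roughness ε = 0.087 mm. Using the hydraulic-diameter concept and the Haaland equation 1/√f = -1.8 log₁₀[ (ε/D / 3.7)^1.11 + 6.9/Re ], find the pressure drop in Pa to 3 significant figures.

ΔP ≈ 33.1 Pa

Hydraulic diameter D_h = 4A/P = D_o - D_i = 0.25 - 0.177 = 0.073 m.
Re = ρVD_h/μ = 1.07·2.13·0.073/2.1e-05 = 7923.
ε/D_h = 8.7e-05/0.073 = 0.00119; Haaland gives 1/√f = -1.8 log₁₀[0.000133+0.000871] = 5.397, so f = 0.03433.
ΔP = f(L/D_h)(ρV²/2) = 0.03433·29/0.073·2.427 = 33.11 Pa.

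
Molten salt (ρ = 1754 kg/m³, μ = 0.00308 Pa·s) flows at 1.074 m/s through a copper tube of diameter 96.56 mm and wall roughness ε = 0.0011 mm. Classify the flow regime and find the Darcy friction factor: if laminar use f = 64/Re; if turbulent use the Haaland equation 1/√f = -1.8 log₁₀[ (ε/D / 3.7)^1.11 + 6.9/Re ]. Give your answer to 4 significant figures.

Re = ρVD/μ = 1754·1.074·0.09656/0.00308 = 5.906e+04.
Re > 4000 → turbulent. ε/D = 1.1e-06/0.09656 = 1.14e-05; Haaland: 1/√f = -1.8 log₁₀[7.62e-07 + 0.000117] = 7.073, so f = 0.01999.

f ≈ 0.01999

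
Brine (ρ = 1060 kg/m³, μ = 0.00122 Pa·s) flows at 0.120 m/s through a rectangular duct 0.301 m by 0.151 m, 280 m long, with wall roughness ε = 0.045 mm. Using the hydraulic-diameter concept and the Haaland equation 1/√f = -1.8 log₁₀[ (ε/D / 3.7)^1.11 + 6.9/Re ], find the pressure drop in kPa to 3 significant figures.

ΔP ≈ 0.275 kPa

Hydraulic diameter D_h = 4A/P = 4·(0.301·0.151)/(2·(0.301+0.151)) = 0.1818/0.904 = 0.2011 m.
Re = ρVD_h/μ = 1060·0.12·0.2011/0.00122 = 2.097e+04.
ε/D_h = 4.5e-05/0.2011 = 0.000224; Haaland gives 1/√f = -1.8 log₁₀[2.08e-05+0.000329] = 6.221, so f = 0.02584.
ΔP = f(L/D_h)(ρV²/2) = 0.02584·280/0.2011·7.632 = 274.6 Pa.
ΔP = 0.275 kPa.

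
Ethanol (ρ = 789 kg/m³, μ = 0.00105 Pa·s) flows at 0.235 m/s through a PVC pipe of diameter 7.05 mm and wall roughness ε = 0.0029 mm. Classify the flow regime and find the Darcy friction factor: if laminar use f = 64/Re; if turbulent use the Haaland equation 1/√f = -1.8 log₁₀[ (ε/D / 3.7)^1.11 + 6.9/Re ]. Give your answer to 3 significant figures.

Re = ρVD/μ = 789·0.235·0.00705/0.00105 = 1245.
Re < 2300 → laminar, so f = 64/Re = 0.05141 (roughness is irrelevant in laminar flow).

f ≈ 0.0514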